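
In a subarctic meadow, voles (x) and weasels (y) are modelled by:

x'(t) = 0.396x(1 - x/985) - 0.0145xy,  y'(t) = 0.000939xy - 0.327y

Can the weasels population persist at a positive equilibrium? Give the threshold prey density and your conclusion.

The predator equation gives dy/dt > 0 only when x > 0.327/0.000939 = 348.
Without the predator, x → K = 985. Since 985 > 348, the predator can invade and persist.

Threshold x = 348; K > 348, so yes, the predator persists.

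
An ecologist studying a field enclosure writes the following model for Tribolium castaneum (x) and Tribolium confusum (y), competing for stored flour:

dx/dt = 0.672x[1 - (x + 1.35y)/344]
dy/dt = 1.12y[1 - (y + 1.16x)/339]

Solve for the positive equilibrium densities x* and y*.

Setting both brackets to zero gives the nullclines x + 1.35y = 344 and 1.16x + y = 339.
Substituting y = 339 - 1.16x into the first: x(1 - 1.35·1.16) = 344 - 1.35·339.
So x* = -114/-0.566 = 201, and then y* = 339 - 1.16·201 = 106.

x* ≈ 201, y* ≈ 106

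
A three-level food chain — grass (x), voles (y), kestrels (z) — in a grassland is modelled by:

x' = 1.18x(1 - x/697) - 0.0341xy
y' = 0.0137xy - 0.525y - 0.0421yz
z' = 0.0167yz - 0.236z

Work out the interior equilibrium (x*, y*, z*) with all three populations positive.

x* ≈ 412, y* ≈ 14.1, z* ≈ 122

From dz/dt = 0: 0.0167y* = 0.236, so y* = 14.1.
From dx/dt = 0: 1.18(1 - x*/697) = 0.0341·14.1, giving x* = 697·(1 - 0.408) = 412.
From dy/dt = 0: 0.0137·412 - 0.525 = 0.0421z*, so z* = 5.12/0.0421 = 122.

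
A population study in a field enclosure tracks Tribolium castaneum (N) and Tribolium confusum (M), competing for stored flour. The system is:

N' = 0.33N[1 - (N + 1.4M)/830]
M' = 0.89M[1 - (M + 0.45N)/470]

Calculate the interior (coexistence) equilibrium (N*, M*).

Setting both brackets to zero gives the nullclines N + 1.4M = 830 and 0.45N + M = 470.
Substituting M = 470 - 0.45N into the first: N(1 - 1.4·0.45) = 830 - 1.4·470.
So N* = 172/0.37 = 465, and then M* = 470 - 0.45·465 = 261.

N* ≈ 465, M* ≈ 261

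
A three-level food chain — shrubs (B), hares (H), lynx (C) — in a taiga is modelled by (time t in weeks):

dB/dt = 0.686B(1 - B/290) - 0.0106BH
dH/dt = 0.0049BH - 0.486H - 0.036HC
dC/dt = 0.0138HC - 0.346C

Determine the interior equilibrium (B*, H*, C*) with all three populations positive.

From dC/dt = 0: 0.0138H* = 0.346, so H* = 25.1.
From dB/dt = 0: 0.686(1 - B*/290) = 0.0106·25.1, giving B* = 290·(1 - 0.387) = 178.
From dH/dt = 0: 0.0049·178 - 0.486 = 0.036C*, so C* = 0.384/0.036 = 10.7.

B* ≈ 178, H* ≈ 25.1, C* ≈ 10.7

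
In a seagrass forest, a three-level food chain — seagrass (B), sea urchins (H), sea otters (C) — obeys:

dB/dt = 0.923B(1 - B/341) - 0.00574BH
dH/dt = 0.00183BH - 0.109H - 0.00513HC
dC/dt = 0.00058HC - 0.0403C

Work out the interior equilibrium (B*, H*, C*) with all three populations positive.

B* ≈ 194, H* ≈ 69.5, C* ≈ 47.8

From dC/dt = 0: 0.00058H* = 0.0403, so H* = 69.5.
From dB/dt = 0: 0.923(1 - B*/341) = 0.00574·69.5, giving B* = 341·(1 - 0.432) = 194.
From dH/dt = 0: 0.00183·194 - 0.109 = 0.00513C*, so C* = 0.245/0.00513 = 47.8.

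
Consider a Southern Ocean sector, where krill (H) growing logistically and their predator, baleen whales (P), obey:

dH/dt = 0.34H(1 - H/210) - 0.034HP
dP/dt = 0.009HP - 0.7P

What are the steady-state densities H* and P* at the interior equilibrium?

From dP/dt = 0 with P > 0: 0.009H* = 0.7, so H* = 77.8.
Substitute into dH/dt = 0: 0.34(1 - 77.8/210) = 0.034P*.
The bracket is 0.63, giving P* = 0.214/0.034 = 6.3.

H* ≈ 77.8, P* ≈ 6.3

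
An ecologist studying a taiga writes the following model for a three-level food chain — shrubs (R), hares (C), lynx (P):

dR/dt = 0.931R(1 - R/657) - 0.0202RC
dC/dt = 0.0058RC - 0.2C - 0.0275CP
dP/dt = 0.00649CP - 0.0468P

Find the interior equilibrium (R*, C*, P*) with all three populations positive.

R* ≈ 554, C* ≈ 7.21, P* ≈ 110

From dP/dt = 0: 0.00649C* = 0.0468, so C* = 7.21.
From dR/dt = 0: 0.931(1 - R*/657) = 0.0202·7.21, giving R* = 657·(1 - 0.156) = 554.
From dC/dt = 0: 0.0058·554 - 0.2 = 0.0275P*, so P* = 3.01/0.0275 = 110.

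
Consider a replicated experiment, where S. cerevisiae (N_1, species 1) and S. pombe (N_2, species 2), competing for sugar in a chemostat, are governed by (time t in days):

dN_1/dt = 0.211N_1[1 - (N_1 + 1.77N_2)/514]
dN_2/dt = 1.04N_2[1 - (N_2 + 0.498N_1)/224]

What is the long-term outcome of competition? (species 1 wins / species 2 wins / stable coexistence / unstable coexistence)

Compare the nullcline intercepts: K1/α12 = 514/1.77 = 290 > K2 = 224; K2/α21 = 224/0.498 = 450 < K1 = 514.
Since the inequalities point opposite ways, species 1 can invade but species 2 cannot.

species 1 excludes species 2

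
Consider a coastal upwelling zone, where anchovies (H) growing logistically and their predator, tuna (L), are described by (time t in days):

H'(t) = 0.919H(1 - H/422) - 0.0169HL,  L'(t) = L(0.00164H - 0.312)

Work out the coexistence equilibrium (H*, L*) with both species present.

H* ≈ 190, L* ≈ 29.9

From dL/dt = 0 with L > 0: 0.00164H* = 0.312, so H* = 190.
Substitute into dH/dt = 0: 0.919(1 - 190/422) = 0.0169L*.
The bracket is 0.549, giving L* = 0.505/0.0169 = 29.9.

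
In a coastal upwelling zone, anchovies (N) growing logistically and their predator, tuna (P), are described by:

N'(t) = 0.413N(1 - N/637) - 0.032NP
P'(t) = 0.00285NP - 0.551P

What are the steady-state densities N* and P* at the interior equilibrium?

N* ≈ 193, P* ≈ 8.99

From dP/dt = 0 with P > 0: 0.00285N* = 0.551, so N* = 193.
Substitute into dN/dt = 0: 0.413(1 - 193/637) = 0.032P*.
The bracket is 0.696, giving P* = 0.288/0.032 = 8.99.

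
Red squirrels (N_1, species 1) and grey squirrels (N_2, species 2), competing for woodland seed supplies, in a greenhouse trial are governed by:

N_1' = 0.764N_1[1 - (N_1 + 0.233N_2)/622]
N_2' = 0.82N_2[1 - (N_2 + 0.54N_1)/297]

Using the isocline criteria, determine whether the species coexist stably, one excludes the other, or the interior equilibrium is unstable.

Compare the nullcline intercepts: K1/α12 = 622/0.233 = 2670 > K2 = 297; K2/α21 = 297/0.54 = 550 < K1 = 622.
Since the inequalities point opposite ways, species 1 can invade but species 2 cannot.

species 1 excludes species 2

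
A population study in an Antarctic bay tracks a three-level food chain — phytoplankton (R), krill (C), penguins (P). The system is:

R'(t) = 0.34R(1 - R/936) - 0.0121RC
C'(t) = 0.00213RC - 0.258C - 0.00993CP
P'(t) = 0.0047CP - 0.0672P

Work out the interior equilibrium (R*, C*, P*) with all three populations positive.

R* ≈ 460, C* ≈ 14.3, P* ≈ 72.6

From dP/dt = 0: 0.0047C* = 0.0672, so C* = 14.3.
From dR/dt = 0: 0.34(1 - R*/936) = 0.0121·14.3, giving R* = 936·(1 - 0.509) = 460.
From dC/dt = 0: 0.00213·460 - 0.258 = 0.00993P*, so P* = 0.721/0.00993 = 72.6.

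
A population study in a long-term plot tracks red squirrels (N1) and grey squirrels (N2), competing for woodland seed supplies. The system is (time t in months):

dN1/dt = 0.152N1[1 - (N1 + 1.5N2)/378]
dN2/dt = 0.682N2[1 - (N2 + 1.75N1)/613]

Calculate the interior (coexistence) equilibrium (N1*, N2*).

N1* ≈ 333, N2* ≈ 29.8

Setting both brackets to zero gives the nullclines N1 + 1.5N2 = 378 and 1.75N1 + N2 = 613.
Substituting N2 = 613 - 1.75N1 into the first: N1(1 - 1.5·1.75) = 378 - 1.5·613.
So N1* = -542/-1.62 = 333, and then N2* = 613 - 1.75·333 = 29.8.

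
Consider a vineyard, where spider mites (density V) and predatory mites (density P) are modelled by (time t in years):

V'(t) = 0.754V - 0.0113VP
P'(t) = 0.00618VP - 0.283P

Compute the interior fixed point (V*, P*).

Set dP/dt = 0 with P > 0: 0.00618V - 0.283 = 0, so V* = 0.283/0.00618 = 45.8.
Set dV/dt = 0 with V > 0: 0.754 - 0.0113P = 0, so P* = 0.754/0.0113 = 66.7.

V* ≈ 45.8, P* ≈ 66.7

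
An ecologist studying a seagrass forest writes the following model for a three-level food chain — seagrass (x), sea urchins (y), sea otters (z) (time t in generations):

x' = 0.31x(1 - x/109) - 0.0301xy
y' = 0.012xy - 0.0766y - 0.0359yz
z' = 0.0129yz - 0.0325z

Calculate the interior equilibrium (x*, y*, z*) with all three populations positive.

x* ≈ 82.3, y* ≈ 2.52, z* ≈ 25.4

From dz/dt = 0: 0.0129y* = 0.0325, so y* = 2.52.
From dx/dt = 0: 0.31(1 - x*/109) = 0.0301·2.52, giving x* = 109·(1 - 0.245) = 82.3.
From dy/dt = 0: 0.012·82.3 - 0.0766 = 0.0359z*, so z* = 0.911/0.0359 = 25.4.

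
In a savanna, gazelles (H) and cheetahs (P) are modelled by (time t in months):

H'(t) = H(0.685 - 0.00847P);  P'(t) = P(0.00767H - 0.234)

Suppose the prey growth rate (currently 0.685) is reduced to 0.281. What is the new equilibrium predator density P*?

At the interior fixed point, setting dH/dt = 0 with H > 0 fixes P* = (prey growth rate)/(HP coefficient) — independent of the other coefficients.
With the change, P* = 0.281/0.00847 = 33.2; it falls from 80.9.

P* ≈ 33.2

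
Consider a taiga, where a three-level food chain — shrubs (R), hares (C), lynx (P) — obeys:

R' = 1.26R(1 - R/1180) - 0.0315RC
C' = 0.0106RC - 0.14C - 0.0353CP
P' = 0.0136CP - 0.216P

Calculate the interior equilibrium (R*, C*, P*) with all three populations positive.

From dP/dt = 0: 0.0136C* = 0.216, so C* = 15.9.
From dR/dt = 0: 1.26(1 - R*/1180) = 0.0315·15.9, giving R* = 1180·(1 - 0.397) = 711.
From dC/dt = 0: 0.0106·711 - 0.14 = 0.0353P*, so P* = 7.4/0.0353 = 210.

R* ≈ 711, C* ≈ 15.9, P* ≈ 210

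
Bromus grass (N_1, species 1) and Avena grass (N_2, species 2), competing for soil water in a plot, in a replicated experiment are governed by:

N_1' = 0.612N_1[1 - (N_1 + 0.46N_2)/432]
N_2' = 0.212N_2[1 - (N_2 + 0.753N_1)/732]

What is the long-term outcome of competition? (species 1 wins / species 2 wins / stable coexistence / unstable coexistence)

stable coexistence

Compare the nullcline intercepts: K1/α12 = 432/0.46 = 939 > K2 = 732; K2/α21 = 732/0.753 = 972 > K1 = 432.
Since both inequalities hold, each species can invade when rare, so the interior equilibrium is stable.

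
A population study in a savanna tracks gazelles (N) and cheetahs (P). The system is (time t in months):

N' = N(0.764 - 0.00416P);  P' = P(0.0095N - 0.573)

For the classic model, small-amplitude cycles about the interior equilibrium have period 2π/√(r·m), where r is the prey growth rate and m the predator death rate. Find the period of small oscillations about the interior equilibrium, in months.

Here r = 0.764 and m = 0.573, so r·m = 0.438.
ω = √0.438 = 0.662 per month, hence T = 2π/ω ≈ 9.5 months.

T ≈ 9.5 months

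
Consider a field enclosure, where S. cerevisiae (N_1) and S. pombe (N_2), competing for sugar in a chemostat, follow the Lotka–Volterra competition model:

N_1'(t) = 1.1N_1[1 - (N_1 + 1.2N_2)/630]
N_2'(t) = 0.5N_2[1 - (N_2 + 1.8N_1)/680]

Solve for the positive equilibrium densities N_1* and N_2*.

N_1* ≈ 160, N_2* ≈ 391

Setting both brackets to zero gives the nullclines N_1 + 1.2N_2 = 630 and 1.8N_1 + N_2 = 680.
Substituting N_2 = 680 - 1.8N_1 into the first: N_1(1 - 1.2·1.8) = 630 - 1.2·680.
So N_1* = -186/-1.16 = 160, and then N_2* = 680 - 1.8·160 = 391.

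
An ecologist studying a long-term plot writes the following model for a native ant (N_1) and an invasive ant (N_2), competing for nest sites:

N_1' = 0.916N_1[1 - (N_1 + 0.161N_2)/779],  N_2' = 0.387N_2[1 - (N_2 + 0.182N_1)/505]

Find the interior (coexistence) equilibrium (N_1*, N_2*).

Setting both brackets to zero gives the nullclines N_1 + 0.161N_2 = 779 and 0.182N_1 + N_2 = 505.
Substituting N_2 = 505 - 0.182N_1 into the first: N_1(1 - 0.161·0.182) = 779 - 0.161·505.
So N_1* = 698/0.971 = 719, and then N_2* = 505 - 0.182·719 = 374.

N_1* ≈ 719, N_2* ≈ 374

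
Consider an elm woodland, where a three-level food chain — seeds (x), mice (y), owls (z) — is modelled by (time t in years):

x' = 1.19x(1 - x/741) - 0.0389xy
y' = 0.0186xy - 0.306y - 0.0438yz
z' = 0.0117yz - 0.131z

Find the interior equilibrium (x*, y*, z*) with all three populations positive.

x* ≈ 470, y* ≈ 11.2, z* ≈ 193

From dz/dt = 0: 0.0117y* = 0.131, so y* = 11.2.
From dx/dt = 0: 1.19(1 - x*/741) = 0.0389·11.2, giving x* = 741·(1 - 0.366) = 470.
From dy/dt = 0: 0.0186·470 - 0.306 = 0.0438z*, so z* = 8.43/0.0438 = 193.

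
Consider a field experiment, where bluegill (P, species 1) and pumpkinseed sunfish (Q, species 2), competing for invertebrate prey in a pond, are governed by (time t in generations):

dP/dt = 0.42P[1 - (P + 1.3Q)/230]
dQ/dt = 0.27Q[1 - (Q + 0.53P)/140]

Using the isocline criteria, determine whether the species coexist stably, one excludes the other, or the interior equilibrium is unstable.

stable coexistence

Compare the nullcline intercepts: K1/α12 = 230/1.3 = 177 > K2 = 140; K2/α21 = 140/0.53 = 264 > K1 = 230.
Since both inequalities hold, each species can invade when rare, so the interior equilibrium is stable.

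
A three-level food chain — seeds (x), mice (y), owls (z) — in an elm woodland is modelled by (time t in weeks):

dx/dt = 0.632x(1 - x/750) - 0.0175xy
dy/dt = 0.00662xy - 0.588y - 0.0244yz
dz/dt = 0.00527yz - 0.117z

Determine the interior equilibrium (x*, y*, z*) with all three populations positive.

From dz/dt = 0: 0.00527y* = 0.117, so y* = 22.2.
From dx/dt = 0: 0.632(1 - x*/750) = 0.0175·22.2, giving x* = 750·(1 - 0.615) = 289.
From dy/dt = 0: 0.00662·289 - 0.588 = 0.0244z*, so z* = 1.32/0.0244 = 54.3.

x* ≈ 289, y* ≈ 22.2, z* ≈ 54.3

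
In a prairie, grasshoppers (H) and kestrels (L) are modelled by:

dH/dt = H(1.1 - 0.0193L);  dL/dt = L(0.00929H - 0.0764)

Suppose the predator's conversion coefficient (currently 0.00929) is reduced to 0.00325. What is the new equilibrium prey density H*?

At the interior fixed point, setting dL/dt = 0 with L > 0 fixes H* = (predator death rate)/(HL coefficient) — independent of the other coefficients.
With the change, H* = 0.0764/0.00325 = 23.5; it rises from 8.22.

H* ≈ 23.5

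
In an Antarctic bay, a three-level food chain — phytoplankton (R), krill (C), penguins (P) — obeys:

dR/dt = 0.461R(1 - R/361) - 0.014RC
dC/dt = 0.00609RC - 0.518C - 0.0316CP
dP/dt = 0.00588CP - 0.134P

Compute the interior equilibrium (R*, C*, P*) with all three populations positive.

R* ≈ 111, C* ≈ 22.8, P* ≈ 5.03

From dP/dt = 0: 0.00588C* = 0.134, so C* = 22.8.
From dR/dt = 0: 0.461(1 - R*/361) = 0.014·22.8, giving R* = 361·(1 - 0.692) = 111.
From dC/dt = 0: 0.00609·111 - 0.518 = 0.0316P*, so P* = 0.159/0.0316 = 5.03.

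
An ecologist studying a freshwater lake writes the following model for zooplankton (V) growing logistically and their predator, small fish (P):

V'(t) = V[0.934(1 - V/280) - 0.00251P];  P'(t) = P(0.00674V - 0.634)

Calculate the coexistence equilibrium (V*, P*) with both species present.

From dP/dt = 0 with P > 0: 0.00674V* = 0.634, so V* = 94.1.
Substitute into dV/dt = 0: 0.934(1 - 94.1/280) = 0.00251P*.
The bracket is 0.664, giving P* = 0.62/0.00251 = 247.

V* ≈ 94.1, P* ≈ 247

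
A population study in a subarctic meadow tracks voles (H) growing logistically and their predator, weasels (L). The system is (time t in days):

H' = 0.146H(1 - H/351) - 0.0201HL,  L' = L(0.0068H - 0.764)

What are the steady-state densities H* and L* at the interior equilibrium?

H* ≈ 112, L* ≈ 4.94

From dL/dt = 0 with L > 0: 0.0068H* = 0.764, so H* = 112.
Substitute into dH/dt = 0: 0.146(1 - 112/351) = 0.0201L*.
The bracket is 0.68, giving L* = 0.0993/0.0201 = 4.94.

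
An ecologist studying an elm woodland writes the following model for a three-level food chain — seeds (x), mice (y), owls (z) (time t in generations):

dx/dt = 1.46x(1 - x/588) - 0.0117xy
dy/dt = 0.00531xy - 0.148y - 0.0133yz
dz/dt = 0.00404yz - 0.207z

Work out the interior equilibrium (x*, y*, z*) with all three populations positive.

x* ≈ 347, y* ≈ 51.2, z* ≈ 127

From dz/dt = 0: 0.00404y* = 0.207, so y* = 51.2.
From dx/dt = 0: 1.46(1 - x*/588) = 0.0117·51.2, giving x* = 588·(1 - 0.411) = 347.
From dy/dt = 0: 0.00531·347 - 0.148 = 0.0133z*, so z* = 1.69/0.0133 = 127.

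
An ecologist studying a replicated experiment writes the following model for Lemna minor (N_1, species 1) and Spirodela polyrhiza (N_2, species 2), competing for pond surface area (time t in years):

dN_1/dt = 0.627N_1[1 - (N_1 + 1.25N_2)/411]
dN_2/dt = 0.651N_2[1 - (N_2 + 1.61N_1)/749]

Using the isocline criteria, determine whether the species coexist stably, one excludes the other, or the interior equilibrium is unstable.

species 2 excludes species 1

Compare the nullcline intercepts: K1/α12 = 411/1.25 = 329 < K2 = 749; K2/α21 = 749/1.61 = 465 > K1 = 411.
Since the inequalities point opposite ways, species 2 can invade but species 1 cannot.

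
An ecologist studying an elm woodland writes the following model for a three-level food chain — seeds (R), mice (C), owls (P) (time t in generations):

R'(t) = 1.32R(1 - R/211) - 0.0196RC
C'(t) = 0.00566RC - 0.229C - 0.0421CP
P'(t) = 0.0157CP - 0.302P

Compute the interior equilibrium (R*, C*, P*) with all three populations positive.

R* ≈ 151, C* ≈ 19.2, P* ≈ 14.8

From dP/dt = 0: 0.0157C* = 0.302, so C* = 19.2.
From dR/dt = 0: 1.32(1 - R*/211) = 0.0196·19.2, giving R* = 211·(1 - 0.286) = 151.
From dC/dt = 0: 0.00566·151 - 0.229 = 0.0421P*, so P* = 0.624/0.0421 = 14.8.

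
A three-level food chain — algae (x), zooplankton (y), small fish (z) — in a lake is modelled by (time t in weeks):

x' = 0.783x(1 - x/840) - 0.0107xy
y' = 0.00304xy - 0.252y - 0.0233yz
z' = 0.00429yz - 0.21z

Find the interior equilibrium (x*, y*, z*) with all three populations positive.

x* ≈ 278, y* ≈ 49, z* ≈ 25.5

From dz/dt = 0: 0.00429y* = 0.21, so y* = 49.
From dx/dt = 0: 0.783(1 - x*/840) = 0.0107·49, giving x* = 840·(1 - 0.669) = 278.
From dy/dt = 0: 0.00304·278 - 0.252 = 0.0233z*, so z* = 0.593/0.0233 = 25.5.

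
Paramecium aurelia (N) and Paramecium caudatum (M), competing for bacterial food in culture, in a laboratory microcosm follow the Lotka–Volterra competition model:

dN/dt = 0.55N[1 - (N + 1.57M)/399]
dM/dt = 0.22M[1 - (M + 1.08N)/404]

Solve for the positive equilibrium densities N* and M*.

N* ≈ 338, M* ≈ 38.7

Setting both brackets to zero gives the nullclines N + 1.57M = 399 and 1.08N + M = 404.
Substituting M = 404 - 1.08N into the first: N(1 - 1.57·1.08) = 399 - 1.57·404.
So N* = -235/-0.696 = 338, and then M* = 404 - 1.08·338 = 38.7.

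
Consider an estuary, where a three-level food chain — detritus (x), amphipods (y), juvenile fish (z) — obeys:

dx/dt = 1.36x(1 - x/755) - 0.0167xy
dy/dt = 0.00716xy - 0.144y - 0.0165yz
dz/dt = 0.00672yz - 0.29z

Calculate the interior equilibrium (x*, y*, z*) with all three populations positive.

From dz/dt = 0: 0.00672y* = 0.29, so y* = 43.2.
From dx/dt = 0: 1.36(1 - x*/755) = 0.0167·43.2, giving x* = 755·(1 - 0.53) = 355.
From dy/dt = 0: 0.00716·355 - 0.144 = 0.0165z*, so z* = 2.4/0.0165 = 145.

x* ≈ 355, y* ≈ 43.2, z* ≈ 145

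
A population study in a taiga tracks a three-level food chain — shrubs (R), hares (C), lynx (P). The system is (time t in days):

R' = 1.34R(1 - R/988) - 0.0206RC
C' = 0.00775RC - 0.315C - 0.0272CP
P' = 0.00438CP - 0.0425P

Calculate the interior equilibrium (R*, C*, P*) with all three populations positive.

From dP/dt = 0: 0.00438C* = 0.0425, so C* = 9.7.
From dR/dt = 0: 1.34(1 - R*/988) = 0.0206·9.7, giving R* = 988·(1 - 0.149) = 841.
From dC/dt = 0: 0.00775·841 - 0.315 = 0.0272P*, so P* = 6.2/0.0272 = 228.

R* ≈ 841, C* ≈ 9.7, P* ≈ 228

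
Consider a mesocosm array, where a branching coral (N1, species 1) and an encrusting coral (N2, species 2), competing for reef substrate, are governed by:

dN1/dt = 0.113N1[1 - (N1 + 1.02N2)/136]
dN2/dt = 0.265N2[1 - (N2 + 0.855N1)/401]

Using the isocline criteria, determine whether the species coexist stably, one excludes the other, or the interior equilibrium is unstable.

Compare the nullcline intercepts: K1/α12 = 136/1.02 = 133 < K2 = 401; K2/α21 = 401/0.855 = 469 > K1 = 136.
Since the inequalities point opposite ways, species 2 can invade but species 1 cannot.

species 2 excludes species 1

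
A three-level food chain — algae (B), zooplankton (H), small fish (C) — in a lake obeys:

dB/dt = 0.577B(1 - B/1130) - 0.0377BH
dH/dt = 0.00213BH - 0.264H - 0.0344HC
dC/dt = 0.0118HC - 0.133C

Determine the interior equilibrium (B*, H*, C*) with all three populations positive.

B* ≈ 298, H* ≈ 11.3, C* ≈ 10.8

From dC/dt = 0: 0.0118H* = 0.133, so H* = 11.3.
From dB/dt = 0: 0.577(1 - B*/1130) = 0.0377·11.3, giving B* = 1130·(1 - 0.736) = 298.
From dH/dt = 0: 0.00213·298 - 0.264 = 0.0344C*, so C* = 0.37/0.0344 = 10.8.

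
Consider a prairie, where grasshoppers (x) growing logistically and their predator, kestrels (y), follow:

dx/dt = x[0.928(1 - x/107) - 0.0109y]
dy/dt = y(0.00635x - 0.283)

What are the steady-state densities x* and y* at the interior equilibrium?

From dy/dt = 0 with y > 0: 0.00635x* = 0.283, so x* = 44.6.
Substitute into dx/dt = 0: 0.928(1 - 44.6/107) = 0.0109y*.
The bracket is 0.583, giving y* = 0.541/0.0109 = 49.7.

x* ≈ 44.6, y* ≈ 49.7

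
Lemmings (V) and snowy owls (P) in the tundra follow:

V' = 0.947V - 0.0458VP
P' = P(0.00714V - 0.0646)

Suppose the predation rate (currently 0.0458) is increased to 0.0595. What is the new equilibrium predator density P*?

P* ≈ 15.9

At the interior fixed point, setting dV/dt = 0 with V > 0 fixes P* = (prey growth rate)/(VP coefficient) — independent of the other coefficients.
With the change, P* = 0.947/0.0595 = 15.9; it falls from 20.7.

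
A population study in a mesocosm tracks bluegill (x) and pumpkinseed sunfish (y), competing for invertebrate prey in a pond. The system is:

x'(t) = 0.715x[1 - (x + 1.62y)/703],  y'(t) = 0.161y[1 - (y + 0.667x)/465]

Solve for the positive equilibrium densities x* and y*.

Setting both brackets to zero gives the nullclines x + 1.62y = 703 and 0.667x + y = 465.
Substituting y = 465 - 0.667x into the first: x(1 - 1.62·0.667) = 703 - 1.62·465.
So x* = -50.3/-0.0805 = 625, and then y* = 465 - 0.667·625 = 48.4.

x* ≈ 625, y* ≈ 48.4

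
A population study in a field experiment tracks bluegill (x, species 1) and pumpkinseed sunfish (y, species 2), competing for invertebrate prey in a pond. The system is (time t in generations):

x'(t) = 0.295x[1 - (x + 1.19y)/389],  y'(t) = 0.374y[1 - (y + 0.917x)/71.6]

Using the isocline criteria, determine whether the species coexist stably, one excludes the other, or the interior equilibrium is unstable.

Compare the nullcline intercepts: K1/α12 = 389/1.19 = 327 > K2 = 71.6; K2/α21 = 71.6/0.917 = 78.1 < K1 = 389.
Since the inequalities point opposite ways, species 1 can invade but species 2 cannot.

species 1 excludes species 2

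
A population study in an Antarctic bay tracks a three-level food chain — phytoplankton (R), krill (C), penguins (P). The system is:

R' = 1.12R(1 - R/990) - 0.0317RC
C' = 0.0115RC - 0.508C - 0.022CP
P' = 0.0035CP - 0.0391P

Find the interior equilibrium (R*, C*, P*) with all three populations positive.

From dP/dt = 0: 0.0035C* = 0.0391, so C* = 11.2.
From dR/dt = 0: 1.12(1 - R*/990) = 0.0317·11.2, giving R* = 990·(1 - 0.316) = 677.
From dC/dt = 0: 0.0115·677 - 0.508 = 0.022P*, so P* = 7.28/0.022 = 331.

R* ≈ 677, C* ≈ 11.2, P* ≈ 331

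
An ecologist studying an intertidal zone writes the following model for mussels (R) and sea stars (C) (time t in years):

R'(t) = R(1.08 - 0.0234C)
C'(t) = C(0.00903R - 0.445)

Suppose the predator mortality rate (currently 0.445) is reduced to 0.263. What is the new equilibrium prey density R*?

R* ≈ 29.1

At the interior fixed point, setting dC/dt = 0 with C > 0 fixes R* = (predator death rate)/(RC coefficient) — independent of the other coefficients.
With the change, R* = 0.263/0.00903 = 29.1; it falls from 49.3.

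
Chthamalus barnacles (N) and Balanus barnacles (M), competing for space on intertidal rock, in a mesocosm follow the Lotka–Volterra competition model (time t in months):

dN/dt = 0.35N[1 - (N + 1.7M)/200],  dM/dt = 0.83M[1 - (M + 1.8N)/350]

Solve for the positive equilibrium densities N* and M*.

N* ≈ 192, M* ≈ 4.85

Setting both brackets to zero gives the nullclines N + 1.7M = 200 and 1.8N + M = 350.
Substituting M = 350 - 1.8N into the first: N(1 - 1.7·1.8) = 200 - 1.7·350.
So N* = -395/-2.06 = 192, and then M* = 350 - 1.8·192 = 4.85.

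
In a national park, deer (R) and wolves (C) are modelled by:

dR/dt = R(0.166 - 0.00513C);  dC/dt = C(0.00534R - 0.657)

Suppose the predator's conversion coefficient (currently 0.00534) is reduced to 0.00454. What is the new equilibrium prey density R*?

R* ≈ 145

At the interior fixed point, setting dC/dt = 0 with C > 0 fixes R* = (predator death rate)/(RC coefficient) — independent of the other coefficients.
With the change, R* = 0.657/0.00454 = 145; it rises from 123.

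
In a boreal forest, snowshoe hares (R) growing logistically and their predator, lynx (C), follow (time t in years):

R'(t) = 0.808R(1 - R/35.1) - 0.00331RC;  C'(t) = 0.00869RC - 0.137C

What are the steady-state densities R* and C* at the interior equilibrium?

R* ≈ 15.8, C* ≈ 134

From dC/dt = 0 with C > 0: 0.00869R* = 0.137, so R* = 15.8.
Substitute into dR/dt = 0: 0.808(1 - 15.8/35.1) = 0.00331C*.
The bracket is 0.551, giving C* = 0.445/0.00331 = 134.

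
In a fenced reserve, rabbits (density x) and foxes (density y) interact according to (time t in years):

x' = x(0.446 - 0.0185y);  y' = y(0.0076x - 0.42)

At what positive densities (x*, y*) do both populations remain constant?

Set dy/dt = 0 with y > 0: 0.0076x - 0.42 = 0, so x* = 0.42/0.0076 = 55.3.
Set dx/dt = 0 with x > 0: 0.446 - 0.0185y = 0, so y* = 0.446/0.0185 = 24.1.

x* ≈ 55.3, y* ≈ 24.1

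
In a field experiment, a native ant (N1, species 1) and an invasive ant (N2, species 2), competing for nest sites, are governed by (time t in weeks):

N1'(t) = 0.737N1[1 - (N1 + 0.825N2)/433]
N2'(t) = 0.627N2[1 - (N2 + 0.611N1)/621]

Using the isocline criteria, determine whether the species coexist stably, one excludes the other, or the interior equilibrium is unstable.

species 2 excludes species 1

Compare the nullcline intercepts: K1/α12 = 433/0.825 = 525 < K2 = 621; K2/α21 = 621/0.611 = 1020 > K1 = 433.
Since the inequalities point opposite ways, species 2 can invade but species 1 cannot.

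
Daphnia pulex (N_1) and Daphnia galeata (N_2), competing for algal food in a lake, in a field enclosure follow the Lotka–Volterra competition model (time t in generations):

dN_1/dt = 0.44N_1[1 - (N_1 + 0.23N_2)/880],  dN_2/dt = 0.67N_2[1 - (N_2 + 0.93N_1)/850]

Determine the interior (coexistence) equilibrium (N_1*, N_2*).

Setting both brackets to zero gives the nullclines N_1 + 0.23N_2 = 880 and 0.93N_1 + N_2 = 850.
Substituting N_2 = 850 - 0.93N_1 into the first: N_1(1 - 0.23·0.93) = 880 - 0.23·850.
So N_1* = 684/0.786 = 871, and then N_2* = 850 - 0.93·871 = 40.2.

N_1* ≈ 871, N_2* ≈ 40.2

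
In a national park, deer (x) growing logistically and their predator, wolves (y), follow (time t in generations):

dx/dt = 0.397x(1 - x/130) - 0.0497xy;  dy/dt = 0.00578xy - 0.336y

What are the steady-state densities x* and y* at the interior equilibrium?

From dy/dt = 0 with y > 0: 0.00578x* = 0.336, so x* = 58.1.
Substitute into dx/dt = 0: 0.397(1 - 58.1/130) = 0.0497y*.
The bracket is 0.553, giving y* = 0.219/0.0497 = 4.42.

x* ≈ 58.1, y* ≈ 4.42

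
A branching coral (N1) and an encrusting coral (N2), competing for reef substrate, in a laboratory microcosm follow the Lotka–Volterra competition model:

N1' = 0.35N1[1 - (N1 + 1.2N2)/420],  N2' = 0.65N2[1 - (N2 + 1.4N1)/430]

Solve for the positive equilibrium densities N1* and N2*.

N1* ≈ 141, N2* ≈ 232

Setting both brackets to zero gives the nullclines N1 + 1.2N2 = 420 and 1.4N1 + N2 = 430.
Substituting N2 = 430 - 1.4N1 into the first: N1(1 - 1.2·1.4) = 420 - 1.2·430.
So N1* = -96/-0.68 = 141, and then N2* = 430 - 1.4·141 = 232.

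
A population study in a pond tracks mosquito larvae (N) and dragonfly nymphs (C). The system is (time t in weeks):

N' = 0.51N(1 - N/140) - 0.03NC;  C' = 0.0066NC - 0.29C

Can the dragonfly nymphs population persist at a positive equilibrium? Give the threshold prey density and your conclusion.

Threshold N = 43.9; K > 43.9, so yes, the predator persists.

The predator equation gives dC/dt > 0 only when N > 0.29/0.0066 = 43.9.
Without the predator, N → K = 140. Since 140 > 43.9, the predator can invade and persist.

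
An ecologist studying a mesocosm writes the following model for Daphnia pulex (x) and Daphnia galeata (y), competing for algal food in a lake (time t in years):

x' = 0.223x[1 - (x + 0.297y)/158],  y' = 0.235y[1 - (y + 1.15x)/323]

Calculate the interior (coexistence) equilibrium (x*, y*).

x* ≈ 94.3, y* ≈ 215

Setting both brackets to zero gives the nullclines x + 0.297y = 158 and 1.15x + y = 323.
Substituting y = 323 - 1.15x into the first: x(1 - 0.297·1.15) = 158 - 0.297·323.
So x* = 62.1/0.658 = 94.3, and then y* = 323 - 1.15·94.3 = 215.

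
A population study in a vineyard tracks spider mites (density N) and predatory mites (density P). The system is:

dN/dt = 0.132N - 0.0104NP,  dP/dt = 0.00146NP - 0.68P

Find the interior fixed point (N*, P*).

N* ≈ 466, P* ≈ 12.7

Set dP/dt = 0 with P > 0: 0.00146N - 0.68 = 0, so N* = 0.68/0.00146 = 466.
Set dN/dt = 0 with N > 0: 0.132 - 0.0104P = 0, so P* = 0.132/0.0104 = 12.7.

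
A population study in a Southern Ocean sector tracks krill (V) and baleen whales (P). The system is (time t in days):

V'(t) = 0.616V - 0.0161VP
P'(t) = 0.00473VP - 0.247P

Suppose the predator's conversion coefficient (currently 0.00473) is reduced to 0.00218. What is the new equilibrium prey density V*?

At the interior fixed point, setting dP/dt = 0 with P > 0 fixes V* = (predator death rate)/(VP coefficient) — independent of the other coefficients.
With the change, V* = 0.247/0.00218 = 113; it rises from 52.2.

V* ≈ 113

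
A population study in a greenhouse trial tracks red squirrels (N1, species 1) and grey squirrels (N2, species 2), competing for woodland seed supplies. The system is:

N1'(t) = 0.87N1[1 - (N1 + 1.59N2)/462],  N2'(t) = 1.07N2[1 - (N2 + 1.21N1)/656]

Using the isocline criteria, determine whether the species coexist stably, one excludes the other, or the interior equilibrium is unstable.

Compare the nullcline intercepts: K1/α12 = 462/1.59 = 291 < K2 = 656; K2/α21 = 656/1.21 = 542 > K1 = 462.
Since the inequalities point opposite ways, species 2 can invade but species 1 cannot.

species 2 excludes species 1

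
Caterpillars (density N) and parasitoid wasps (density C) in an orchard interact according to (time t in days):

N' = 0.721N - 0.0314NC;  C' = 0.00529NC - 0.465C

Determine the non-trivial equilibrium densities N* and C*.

N* ≈ 87.9, C* ≈ 23

Set dC/dt = 0 with C > 0: 0.00529N - 0.465 = 0, so N* = 0.465/0.00529 = 87.9.
Set dN/dt = 0 with N > 0: 0.721 - 0.0314C = 0, so C* = 0.721/0.0314 = 23.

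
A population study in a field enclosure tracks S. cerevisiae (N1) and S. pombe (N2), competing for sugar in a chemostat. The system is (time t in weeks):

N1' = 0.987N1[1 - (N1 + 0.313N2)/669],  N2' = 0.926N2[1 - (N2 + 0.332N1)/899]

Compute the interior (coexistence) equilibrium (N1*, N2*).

N1* ≈ 433, N2* ≈ 755

Setting both brackets to zero gives the nullclines N1 + 0.313N2 = 669 and 0.332N1 + N2 = 899.
Substituting N2 = 899 - 0.332N1 into the first: N1(1 - 0.313·0.332) = 669 - 0.313·899.
So N1* = 388/0.896 = 433, and then N2* = 899 - 0.332·433 = 755.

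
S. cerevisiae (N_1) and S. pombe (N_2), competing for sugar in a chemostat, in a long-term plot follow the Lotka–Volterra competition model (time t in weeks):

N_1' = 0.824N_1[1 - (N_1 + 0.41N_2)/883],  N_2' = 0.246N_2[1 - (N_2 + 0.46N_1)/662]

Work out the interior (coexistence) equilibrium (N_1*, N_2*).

Setting both brackets to zero gives the nullclines N_1 + 0.41N_2 = 883 and 0.46N_1 + N_2 = 662.
Substituting N_2 = 662 - 0.46N_1 into the first: N_1(1 - 0.41·0.46) = 883 - 0.41·662.
So N_1* = 612/0.811 = 754, and then N_2* = 662 - 0.46·754 = 315.

N_1* ≈ 754, N_2* ≈ 315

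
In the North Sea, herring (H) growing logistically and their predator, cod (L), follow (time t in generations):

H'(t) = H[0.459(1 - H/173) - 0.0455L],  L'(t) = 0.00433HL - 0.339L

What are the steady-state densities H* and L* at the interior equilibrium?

From dL/dt = 0 with L > 0: 0.00433H* = 0.339, so H* = 78.3.
Substitute into dH/dt = 0: 0.459(1 - 78.3/173) = 0.0455L*.
The bracket is 0.547, giving L* = 0.251/0.0455 = 5.52.

H* ≈ 78.3, L* ≈ 5.52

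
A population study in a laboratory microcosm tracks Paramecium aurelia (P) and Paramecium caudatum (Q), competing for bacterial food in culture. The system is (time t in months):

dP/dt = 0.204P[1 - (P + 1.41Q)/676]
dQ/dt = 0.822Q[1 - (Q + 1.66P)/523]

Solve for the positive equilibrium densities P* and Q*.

Setting both brackets to zero gives the nullclines P + 1.41Q = 676 and 1.66P + Q = 523.
Substituting Q = 523 - 1.66P into the first: P(1 - 1.41·1.66) = 676 - 1.41·523.
So P* = -61.4/-1.34 = 45.8, and then Q* = 523 - 1.66·45.8 = 447.

P* ≈ 45.8, Q* ≈ 447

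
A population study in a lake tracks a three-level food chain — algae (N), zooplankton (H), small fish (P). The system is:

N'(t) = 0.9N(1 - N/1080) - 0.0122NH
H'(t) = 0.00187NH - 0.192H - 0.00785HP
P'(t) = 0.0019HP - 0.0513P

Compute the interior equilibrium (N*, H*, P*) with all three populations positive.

From dP/dt = 0: 0.0019H* = 0.0513, so H* = 27.
From dN/dt = 0: 0.9(1 - N*/1080) = 0.0122·27, giving N* = 1080·(1 - 0.366) = 685.
From dH/dt = 0: 0.00187·685 - 0.192 = 0.00785P*, so P* = 1.09/0.00785 = 139.

N* ≈ 685, H* ≈ 27, P* ≈ 139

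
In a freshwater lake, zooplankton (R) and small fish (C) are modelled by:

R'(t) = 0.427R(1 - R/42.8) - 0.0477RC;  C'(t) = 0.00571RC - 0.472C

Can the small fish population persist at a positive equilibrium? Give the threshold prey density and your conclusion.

Threshold R = 82.7; K < 82.7, so no, the predator goes extinct.

The predator equation gives dC/dt > 0 only when R > 0.472/0.00571 = 82.7.
Without the predator, R → K = 42.8. Since 42.8 < 82.7, the predator cannot invade.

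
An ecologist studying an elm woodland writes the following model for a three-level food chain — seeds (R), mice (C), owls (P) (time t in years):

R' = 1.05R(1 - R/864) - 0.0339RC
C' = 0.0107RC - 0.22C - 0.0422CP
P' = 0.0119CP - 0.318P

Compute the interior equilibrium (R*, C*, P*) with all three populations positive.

From dP/dt = 0: 0.0119C* = 0.318, so C* = 26.7.
From dR/dt = 0: 1.05(1 - R*/864) = 0.0339·26.7, giving R* = 864·(1 - 0.863) = 119.
From dC/dt = 0: 0.0107·119 - 0.22 = 0.0422P*, so P* = 1.05/0.0422 = 24.9.

R* ≈ 119, C* ≈ 26.7, P* ≈ 24.9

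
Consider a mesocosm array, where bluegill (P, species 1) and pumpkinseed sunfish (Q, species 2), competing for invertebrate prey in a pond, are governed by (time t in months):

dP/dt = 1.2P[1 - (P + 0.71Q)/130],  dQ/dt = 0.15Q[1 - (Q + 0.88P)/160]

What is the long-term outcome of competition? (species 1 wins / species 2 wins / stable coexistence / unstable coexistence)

stable coexistence

Compare the nullcline intercepts: K1/α12 = 130/0.71 = 183 > K2 = 160; K2/α21 = 160/0.88 = 182 > K1 = 130.
Since both inequalities hold, each species can invade when rare, so the interior equilibrium is stable.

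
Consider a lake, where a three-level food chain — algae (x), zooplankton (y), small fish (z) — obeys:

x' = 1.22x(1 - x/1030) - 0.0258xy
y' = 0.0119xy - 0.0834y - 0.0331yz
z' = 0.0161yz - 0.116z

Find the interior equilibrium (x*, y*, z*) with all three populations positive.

From dz/dt = 0: 0.0161y* = 0.116, so y* = 7.2.
From dx/dt = 0: 1.22(1 - x*/1030) = 0.0258·7.2, giving x* = 1030·(1 - 0.152) = 873.
From dy/dt = 0: 0.0119·873 - 0.0834 = 0.0331z*, so z* = 10.3/0.0331 = 311.

x* ≈ 873, y* ≈ 7.2, z* ≈ 311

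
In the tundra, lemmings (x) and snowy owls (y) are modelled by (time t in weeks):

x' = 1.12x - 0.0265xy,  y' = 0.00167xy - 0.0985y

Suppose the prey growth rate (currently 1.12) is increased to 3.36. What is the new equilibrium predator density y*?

At the interior fixed point, setting dx/dt = 0 with x > 0 fixes y* = (prey growth rate)/(xy coefficient) — independent of the other coefficients.
With the change, y* = 3.36/0.0265 = 127; it rises from 42.3.

y* ≈ 127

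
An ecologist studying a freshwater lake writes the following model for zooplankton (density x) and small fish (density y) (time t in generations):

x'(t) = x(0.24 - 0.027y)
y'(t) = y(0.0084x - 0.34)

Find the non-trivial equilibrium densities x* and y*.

x* ≈ 40.5, y* ≈ 8.89

Set dy/dt = 0 with y > 0: 0.0084x - 0.34 = 0, so x* = 0.34/0.0084 = 40.5.
Set dx/dt = 0 with x > 0: 0.24 - 0.027y = 0, so y* = 0.24/0.027 = 8.89.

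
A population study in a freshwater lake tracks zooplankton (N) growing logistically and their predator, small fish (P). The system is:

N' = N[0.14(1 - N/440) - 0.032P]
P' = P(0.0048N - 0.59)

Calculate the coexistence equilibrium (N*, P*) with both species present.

From dP/dt = 0 with P > 0: 0.0048N* = 0.59, so N* = 123.
Substitute into dN/dt = 0: 0.14(1 - 123/440) = 0.032P*.
The bracket is 0.721, giving P* = 0.101/0.032 = 3.15.

N* ≈ 123, P* ≈ 3.15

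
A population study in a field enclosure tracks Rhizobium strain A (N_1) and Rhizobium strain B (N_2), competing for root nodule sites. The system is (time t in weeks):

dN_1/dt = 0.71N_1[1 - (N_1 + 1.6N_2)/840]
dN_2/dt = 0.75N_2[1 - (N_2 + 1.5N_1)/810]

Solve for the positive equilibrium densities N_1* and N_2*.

N_1* ≈ 326, N_2* ≈ 321

Setting both brackets to zero gives the nullclines N_1 + 1.6N_2 = 840 and 1.5N_1 + N_2 = 810.
Substituting N_2 = 810 - 1.5N_1 into the first: N_1(1 - 1.6·1.5) = 840 - 1.6·810.
So N_1* = -456/-1.4 = 326, and then N_2* = 810 - 1.5·326 = 321.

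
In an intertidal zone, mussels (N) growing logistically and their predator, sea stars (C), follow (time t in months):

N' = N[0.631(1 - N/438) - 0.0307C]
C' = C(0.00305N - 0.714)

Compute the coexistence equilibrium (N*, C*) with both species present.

From dC/dt = 0 with C > 0: 0.00305N* = 0.714, so N* = 234.
Substitute into dN/dt = 0: 0.631(1 - 234/438) = 0.0307C*.
The bracket is 0.466, giving C* = 0.294/0.0307 = 9.57.

N* ≈ 234, C* ≈ 9.57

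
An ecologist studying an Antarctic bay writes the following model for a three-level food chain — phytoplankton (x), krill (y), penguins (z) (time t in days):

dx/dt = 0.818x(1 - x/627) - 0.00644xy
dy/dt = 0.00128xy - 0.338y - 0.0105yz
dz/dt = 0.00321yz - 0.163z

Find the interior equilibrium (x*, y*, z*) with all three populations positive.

x* ≈ 376, y* ≈ 50.8, z* ≈ 13.7

From dz/dt = 0: 0.00321y* = 0.163, so y* = 50.8.
From dx/dt = 0: 0.818(1 - x*/627) = 0.00644·50.8, giving x* = 627·(1 - 0.4) = 376.
From dy/dt = 0: 0.00128·376 - 0.338 = 0.0105z*, so z* = 0.144/0.0105 = 13.7.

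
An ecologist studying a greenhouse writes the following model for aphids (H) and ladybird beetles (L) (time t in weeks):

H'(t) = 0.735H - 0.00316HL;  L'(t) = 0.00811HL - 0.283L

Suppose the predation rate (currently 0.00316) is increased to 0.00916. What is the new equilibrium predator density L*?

At the interior fixed point, setting dH/dt = 0 with H > 0 fixes L* = (prey growth rate)/(HL coefficient) — independent of the other coefficients.
With the change, L* = 0.735/0.00916 = 80.2; it falls from 233.

L* ≈ 80.2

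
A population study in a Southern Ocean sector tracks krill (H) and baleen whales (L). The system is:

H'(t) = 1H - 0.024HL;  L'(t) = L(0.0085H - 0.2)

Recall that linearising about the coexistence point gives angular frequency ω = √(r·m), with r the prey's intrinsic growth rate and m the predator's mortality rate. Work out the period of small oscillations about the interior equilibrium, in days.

Here r = 1 and m = 0.2, so r·m = 0.2.
ω = √0.2 = 0.447 per day, hence T = 2π/ω ≈ 14 days.

T ≈ 14 days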